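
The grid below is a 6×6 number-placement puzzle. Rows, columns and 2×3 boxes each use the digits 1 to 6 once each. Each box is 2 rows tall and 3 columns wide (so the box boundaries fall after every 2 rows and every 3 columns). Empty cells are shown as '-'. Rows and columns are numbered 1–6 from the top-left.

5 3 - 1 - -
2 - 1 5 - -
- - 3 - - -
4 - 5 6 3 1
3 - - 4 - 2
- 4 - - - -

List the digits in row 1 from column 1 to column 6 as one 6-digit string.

R2C2 = 6: row 2 has {1,2,5}; col 2 has {3,4}; box has {1,2,3,5} → only 6 remains.
R2C5 = 4: row 2 has {1,2,5,6}; col 5 has {3}; box has {1,5} → only 4 remains.
R2C6 = 3: row 2 has {1,2,4,5,6}; col 6 has {1,2}; box has {1,4,5} → only 3 remains.
R3C4 = 2: row 3 has {3}; col 4 has {1,4,5,6}; box has {1,3,6} → only 2 remains.
R3C5 = 5: row 3 has {2,3}; col 5 has {3,4}; box has {1,2,3,6} → only 5 remains.
R3C6 = 4: row 3 has {2,3,5}; col 6 has {1,2,3}; box has {1,2,3,5,6} → only 4 remains.
R4C2 = 2: row 4 has {1,3,4,5,6}; col 2 has {3,4,6}; box has {3,4,5} → only 2 remains.
R5C3 = 6: row 5 has {2,3,4}; col 3 has {1,3,5}; box has {3,4} → only 6 remains.
R5C5 = 1: row 5 has {2,3,4,6}; col 5 has {3,4,5}; box has {2,4} → only 1 remains.
R6C1 = 1: row 6 has {4}; col 1 has {2,3,4,5}; box has {3,4,6} → only 1 remains.
R6C3 = 2: row 6 has {1,4}; col 3 has {1,3,5,6}; box has {1,3,4,6} → only 2 remains.
R6C4 = 3: row 6 has {1,2,4}; col 4 has {1,2,4,5,6}; box has {1,2,4} → only 3 remains.
R6C5 = 6: row 6 has {1,2,3,4}; col 5 has {1,3,4,5}; box has {1,2,3,4} → only 6 remains.
R6C6 = 5: row 6 has {1,2,3,4,6}; col 6 has {1,2,3,4}; box has {1,2,3,4,6} → only 5 remains.
R1C3 = 4: row 1 has {1,3,5}; col 3 has {1,2,3,5,6}; box has {1,2,3,5,6} → only 4 remains.
R1C5 = 2: row 1 has {1,3,4,5}; col 5 has {1,3,4,5,6}; box has {1,3,4,5} → only 2 remains.
R1C6 = 6: row 1 has {1,2,3,4,5}; col 6 has {1,2,3,4,5}; box has {1,2,3,4,5} → only 6 remains.

534126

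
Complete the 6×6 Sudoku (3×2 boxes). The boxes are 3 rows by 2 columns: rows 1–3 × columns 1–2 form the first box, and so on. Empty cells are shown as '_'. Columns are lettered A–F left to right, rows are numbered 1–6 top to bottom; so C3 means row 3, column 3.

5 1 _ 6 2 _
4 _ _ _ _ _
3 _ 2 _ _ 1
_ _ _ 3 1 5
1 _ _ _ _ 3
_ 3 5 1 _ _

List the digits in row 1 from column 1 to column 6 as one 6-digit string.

513624

F1 = 4: row 1 has {1,2,5,6}; col 6 has {1,3,5}; box has {1,2} → only 4 remains.
D2 = 5 (sole candidate).
F2 = 6 (sole candidate).
B3 = 6 (sole candidate).
D3 = 4 (sole candidate).
E3 = 5 (sole candidate).
D5 = 2 (sole candidate).
F6 = 2 (sole candidate).
C1 = 3: row 1 has {1,2,4,5,6}; col 3 has {2,5}; box has {2,4,5,6} → only 3 remains.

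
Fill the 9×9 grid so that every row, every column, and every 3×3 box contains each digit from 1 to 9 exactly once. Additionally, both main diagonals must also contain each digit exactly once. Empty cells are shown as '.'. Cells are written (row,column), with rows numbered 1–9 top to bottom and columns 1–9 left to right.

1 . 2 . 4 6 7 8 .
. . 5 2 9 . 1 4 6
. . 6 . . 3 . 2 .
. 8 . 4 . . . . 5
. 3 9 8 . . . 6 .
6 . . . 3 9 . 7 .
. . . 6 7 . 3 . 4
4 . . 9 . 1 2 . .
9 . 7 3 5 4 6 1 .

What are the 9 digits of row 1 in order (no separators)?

192546783

(1,2) = 9: row 1 has {1,2,4,6,7,8}; col 2 has {3,8}; box has {1,2,5,6} → only 9 remains.
(1,4) = 5: row 1 has {1,2,4,6,7,8,9}; col 4 has {2,3,4,6,8,9}; box has {2,3,4,6,9} → only 5 remains.
(1,9) = 3: row 1 has {1,2,4,5,6,7,8,9}; col 9 has {4,5,6}; box has {1,2,4,6,7,8}; anti-diagonal has {4,9} → only 3 remains.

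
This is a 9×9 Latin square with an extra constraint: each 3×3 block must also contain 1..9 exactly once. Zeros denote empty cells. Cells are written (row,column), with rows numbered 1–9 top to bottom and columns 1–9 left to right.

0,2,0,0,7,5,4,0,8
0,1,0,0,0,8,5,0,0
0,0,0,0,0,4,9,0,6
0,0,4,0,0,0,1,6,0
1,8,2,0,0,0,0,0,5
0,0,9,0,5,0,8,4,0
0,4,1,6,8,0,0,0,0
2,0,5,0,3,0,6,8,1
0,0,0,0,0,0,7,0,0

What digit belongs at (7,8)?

5

(5,7) = 3: row 5 has {1,2,5,8}; col 7 has {1,4,5,6,7,8,9}; box has {1,4,5,6,8} → only 3 remains.
(7,7) = 2: row 7 has {1,4,6,8}; col 7 has {1,3,4,5,6,7,8,9}; box has {1,6,7,8} → only 2 remains.
(2,1) = 4: in row 2, 4 can only go here (every other open cell in that row sees a 4).
(4,4) = 8: in row 4, 8 can only go here (every other open cell in that row sees an 8).
(7,8) = 5: in row 7, 5 can only go here (every other open cell in that row sees a 5).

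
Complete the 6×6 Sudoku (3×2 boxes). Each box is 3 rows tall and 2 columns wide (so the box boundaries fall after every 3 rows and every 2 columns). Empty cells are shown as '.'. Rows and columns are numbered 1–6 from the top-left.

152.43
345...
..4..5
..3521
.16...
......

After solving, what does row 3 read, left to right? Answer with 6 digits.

R1C4 = 6 (sole candidate).
R2C4 = 1 (sole candidate).
R2C5 = 6 (sole candidate).
R2C6 = 2 (sole candidate).
R3C4 = 3: row 3 has {4,5}; col 4 has {1,5,6}; box has {1,2,4,5,6} → only 3 remains.
R3C5 = 1: row 3 has {3,4,5}; col 5 has {2,4,6}; box has {2,3,4,5,6} → only 1 remains.
R4C2 = 6 (sole candidate).
R5C6 = 4 (sole candidate).
R6C3 = 1 (sole candidate).
R6C6 = 6 (sole candidate).
R3C2 = 2: row 3 has {1,3,4,5}; col 2 has {1,4,5,6}; box has {1,3,4,5} → only 2 remains.
R4C1 = 4 (sole candidate).
R5C4 = 2 (sole candidate).
R6C2 = 3 (sole candidate).
R6C4 = 4 (sole candidate).
R6C5 = 5 (sole candidate).
R3C1 = 6: row 3 has {1,2,3,4,5}; col 1 has {1,3,4}; box has {1,2,3,4,5} → only 6 remains.

624315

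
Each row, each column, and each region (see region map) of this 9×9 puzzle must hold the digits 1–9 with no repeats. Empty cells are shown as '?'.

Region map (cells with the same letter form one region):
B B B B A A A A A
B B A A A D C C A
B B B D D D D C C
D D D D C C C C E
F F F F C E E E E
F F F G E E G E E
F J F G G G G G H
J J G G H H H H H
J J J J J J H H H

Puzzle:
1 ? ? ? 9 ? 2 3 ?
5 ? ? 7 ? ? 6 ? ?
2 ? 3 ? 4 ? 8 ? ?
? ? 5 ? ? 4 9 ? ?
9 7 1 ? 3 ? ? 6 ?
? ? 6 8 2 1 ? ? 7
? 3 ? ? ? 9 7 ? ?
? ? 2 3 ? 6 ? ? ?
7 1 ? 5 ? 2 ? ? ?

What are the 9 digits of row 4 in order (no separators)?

R2C6 = 3 (sole candidate).
R3C6 = 7 (sole candidate).
R4C1 = 6: row 4 has {4,5,9}; col 1 has {1,2,5,7,9}; region has {3,4,5,7,8} → only 6 remains.
R4C2 = 2: row 4 has {4,5,6,9}; col 2 has {1,3,7}; region has {3,4,5,6,7,8} → only 2 remains.
R4C4 = 1: row 4 has {2,4,5,6,9}; col 4 has {3,5,7,8}; region has {2,3,4,5,6,7,8} → only 1 remains.
R3C4 = 9 (sole candidate).
R3C2 = 6 (sole candidate).
R1C4 = 4 (sole candidate).
R5C4 = 2 (sole candidate).
R7C4 = 6 (sole candidate).
R1C2 = 8 (sole candidate).
R1C3 = 7 (sole candidate).
R1C6 = 5 (sole candidate).
R1C9 = 6 (sole candidate).
R2C2 = 9 (sole candidate).
R5C6 = 8 (sole candidate).
R8C2 = 4 (sole candidate).
R4C9 = 3: row 4 has {1,2,4,5,6,9}; col 9 has {6,7}; region has {1,2,6,7,8} → only 3 remains.
R6C2 = 5 (sole candidate).
R6C7 = 4 (sole candidate).
R6C8 = 9 (sole candidate).
R8C1 = 8 (sole candidate).
R9C3 = 9 (sole candidate).
R9C5 = 6 (sole candidate).
R9C7 = 3 (sole candidate).
R5C7 = 5 (sole candidate).
R5C9 = 4 (sole candidate).
R6C1 = 3 (sole candidate).
R7C1 = 4 (sole candidate).
R7C3 = 8 (sole candidate).
R8C7 = 1 (sole candidate).
R9C9 = 8 (sole candidate).
R2C3 = 4 (sole candidate).
R2C9 = 1 (sole candidate).
R3C9 = 5 (sole candidate).
R7C9 = 2 (sole candidate).
R8C9 = 9 (sole candidate).
R9C8 = 4 (sole candidate).
R2C5 = 8 (sole candidate).
R2C8 = 2 (sole candidate).
R3C8 = 1 (sole candidate).
R4C5 = 7: row 4 has {1,2,3,4,5,6,9}; col 5 has {2,3,4,6,8,9}; region has {1,2,3,4,5,6,9} → only 7 remains.
R4C8 = 8: row 4 has {1,2,3,4,5,6,7,9}; col 8 has {1,2,3,4,6,9}; region has {1,2,3,4,5,6,7,9} → only 8 remains.

625174983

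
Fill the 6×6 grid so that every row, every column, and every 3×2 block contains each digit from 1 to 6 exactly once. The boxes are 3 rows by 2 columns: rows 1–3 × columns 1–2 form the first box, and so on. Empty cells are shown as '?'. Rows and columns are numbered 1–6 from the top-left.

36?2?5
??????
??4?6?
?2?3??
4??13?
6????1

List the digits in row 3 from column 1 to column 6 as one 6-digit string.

214563

row 1, column 3 = 1: row 1 has {2,3,5,6}; col 3 has {4}; box has {2,4} → only 1 remains.
row 1, column 5 = 4: row 1 has {1,2,3,5,6}; col 5 has {3,6}; box has {5,6} → only 4 remains.
row 3, column 4 = 5: row 3 has {4,6}; col 4 has {1,2,3}; box has {1,2,4} → only 5 remains.
row 4, column 5 = 5: row 4 has {2,3}; col 5 has {3,4,6}; box has {1,3} → only 5 remains.
row 5, column 2 = 5: row 5 has {1,3,4}; col 2 has {2,6}; box has {2,4,6} → only 5 remains.
row 6, column 2 = 3: row 6 has {1,6}; col 2 has {2,5,6}; box has {2,4,5,6} → only 3 remains.
row 6, column 4 = 4: row 6 has {1,3,6}; col 4 has {1,2,3,5}; box has {1,3} → only 4 remains.
row 6, column 5 = 2: row 6 has {1,3,4,6}; col 5 has {3,4,5,6}; box has {1,3,5} → only 2 remains.
row 2, column 4 = 6: row 2 has {}; col 4 has {1,2,3,4,5}; box has {1,2,4,5} → only 6 remains.
row 2, column 5 = 1: row 2 has {6}; col 5 has {2,3,4,5,6}; box has {4,5,6} → only 1 remains.
row 3, column 2 = 1: row 3 has {4,5,6}; col 2 has {2,3,5,6}; box has {3,6} → only 1 remains.
row 4, column 1 = 1: row 4 has {2,3,5}; col 1 has {3,4,6}; box has {2,3,4,5,6} → only 1 remains.
row 4, column 3 = 6: row 4 has {1,2,3,5}; col 3 has {1,4}; box has {1,3,4} → only 6 remains.
row 4, column 6 = 4: row 4 has {1,2,3,5,6}; col 6 has {1,5}; box has {1,2,3,5} → only 4 remains.
row 5, column 3 = 2: row 5 has {1,3,4,5}; col 3 has {1,4,6}; box has {1,3,4,6} → only 2 remains.
row 5, column 6 = 6: row 5 has {1,2,3,4,5}; col 6 has {1,4,5}; box has {1,2,3,4,5} → only 6 remains.
row 6, column 3 = 5: row 6 has {1,2,3,4,6}; col 3 has {1,2,4,6}; box has {1,2,3,4,6} → only 5 remains.
row 2, column 2 = 4: row 2 has {1,6}; col 2 has {1,2,3,5,6}; box has {1,3,6} → only 4 remains.
row 2, column 3 = 3: row 2 has {1,4,6}; col 3 has {1,2,4,5,6}; box has {1,2,4,5,6} → only 3 remains.
row 2, column 6 = 2: row 2 has {1,3,4,6}; col 6 has {1,4,5,6}; box has {1,4,5,6} → only 2 remains.
row 3, column 1 = 2: row 3 has {1,4,5,6}; col 1 has {1,3,4,6}; box has {1,3,4,6} → only 2 remains.
row 3, column 6 = 3: row 3 has {1,2,4,5,6}; col 6 has {1,2,4,5,6}; box has {1,2,4,5,6} → only 3 remains.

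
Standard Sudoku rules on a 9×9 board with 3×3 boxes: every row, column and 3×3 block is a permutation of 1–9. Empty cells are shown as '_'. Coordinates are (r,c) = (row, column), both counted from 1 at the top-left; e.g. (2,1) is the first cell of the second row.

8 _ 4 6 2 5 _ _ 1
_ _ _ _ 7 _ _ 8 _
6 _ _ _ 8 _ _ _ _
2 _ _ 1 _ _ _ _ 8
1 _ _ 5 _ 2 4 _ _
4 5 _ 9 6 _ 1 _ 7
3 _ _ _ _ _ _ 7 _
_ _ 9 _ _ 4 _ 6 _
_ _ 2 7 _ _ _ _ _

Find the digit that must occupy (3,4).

3

(5,5) = 3: row 5 has {1,2,4,5}; col 5 has {2,6,7,8}; box has {1,2,5,6,9} → only 3 remains.
(5,8) = 9: row 5 has {1,2,3,4,5}; col 8 has {6,7,8}; box has {1,4,7,8} → only 9 remains.
(5,9) = 6: row 5 has {1,2,3,4,5,9}; col 9 has {1,7,8}; box has {1,4,7,8,9} → only 6 remains.
(6,6) = 8: row 6 has {1,4,5,6,7,9}; col 6 has {2,4,5}; box has {1,2,3,5,6,9} → only 8 remains.
(9,1) = 5: row 9 has {2,7}; col 1 has {1,2,3,4,6,8}; box has {2,3,9} → only 5 remains.
(1,8) = 3: row 1 has {1,2,4,5,6,8}; col 8 has {6,7,8,9}; box has {1,8} → only 3 remains.
(2,1) = 9: row 2 has {7,8}; col 1 has {1,2,3,4,5,6,8}; box has {4,6,8} → only 9 remains.
(4,5) = 4: row 4 has {1,2,8}; col 5 has {2,3,6,7,8}; box has {1,2,3,5,6,8,9} → only 4 remains.
(4,6) = 7: row 4 has {1,2,4,8}; col 6 has {2,4,5,8}; box has {1,2,3,4,5,6,8,9} → only 7 remains.
(4,8) = 5: row 4 has {1,2,4,7,8}; col 8 has {3,6,7,8,9}; box has {1,4,6,7,8,9} → only 5 remains.
(6,3) = 3: row 6 has {1,4,5,6,7,8,9}; col 3 has {2,4,9}; box has {1,2,4,5} → only 3 remains.
(6,8) = 2: row 6 has {1,3,4,5,6,7,8,9}; col 8 has {3,5,6,7,8,9}; box has {1,4,5,6,7,8,9} → only 2 remains.
(8,1) = 7: row 8 has {4,6,9}; col 1 has {1,2,3,4,5,6,8,9}; box has {2,3,5,9} → only 7 remains.
(1,2) = 7: row 1 has {1,2,3,4,5,6,8}; col 2 has {5}; box has {4,6,8,9} → only 7 remains.
(1,7) = 9: row 1 has {1,2,3,4,5,6,7,8}; col 7 has {1,4}; box has {1,3,8} → only 9 remains.
(3,8) = 4: row 3 has {6,8}; col 8 has {2,3,5,6,7,8,9}; box has {1,3,8,9} → only 4 remains.
(4,3) = 6: row 4 has {1,2,4,5,7,8}; col 3 has {2,3,4,9}; box has {1,2,3,4,5} → only 6 remains.
(4,7) = 3: row 4 has {1,2,4,5,6,7,8}; col 7 has {1,4,9}; box has {1,2,4,5,6,7,8,9} → only 3 remains.
(5,2) = 8: row 5 has {1,2,3,4,5,6,9}; col 2 has {5,7}; box has {1,2,3,4,5,6} → only 8 remains.
(5,3) = 7: row 5 has {1,2,3,4,5,6,8,9}; col 3 has {2,3,4,6,9}; box has {1,2,3,4,5,6,8} → only 7 remains.
(8,2) = 1: row 8 has {4,6,7,9}; col 2 has {5,7,8}; box has {2,3,5,7,9} → only 1 remains.
(8,5) = 5: row 8 has {1,4,6,7,9}; col 5 has {2,3,4,6,7,8}; box has {4,7} → only 5 remains.
(9,7) = 8: row 9 has {2,5,7}; col 7 has {1,3,4,9}; box has {6,7} → only 8 remains.
(9,8) = 1: row 9 has {2,5,7,8}; col 8 has {2,3,4,5,6,7,8,9}; box has {6,7,8} → only 1 remains.
(3,4) = 3: row 3 has {4,6,8}; col 4 has {1,5,6,7,9}; box has {2,5,6,7,8} → only 3 remains.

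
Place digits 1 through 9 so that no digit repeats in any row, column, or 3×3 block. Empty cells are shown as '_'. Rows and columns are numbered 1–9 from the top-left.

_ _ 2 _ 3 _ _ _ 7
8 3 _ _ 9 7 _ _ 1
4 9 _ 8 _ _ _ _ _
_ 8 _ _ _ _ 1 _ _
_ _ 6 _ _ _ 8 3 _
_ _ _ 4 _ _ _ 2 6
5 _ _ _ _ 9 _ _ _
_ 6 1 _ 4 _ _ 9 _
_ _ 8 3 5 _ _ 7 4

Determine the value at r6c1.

1

r2c3 = 5: row 2 has {1,3,7,8,9}; col 3 has {1,2,6,8}; box has {2,3,4,8,9} → only 5 remains.
r3c3 = 7: row 3 has {4,8,9}; col 3 has {1,2,5,6,8}; box has {2,3,4,5,8,9} → only 7 remains.
r9c2 = 2: row 9 has {3,4,5,7,8}; col 2 has {3,6,8,9}; box has {1,5,6,8} → only 2 remains.
r9c7 = 6: row 9 has {2,3,4,5,7,8}; col 7 has {1,8}; box has {4,7,9} → only 6 remains.
r1c2 = 1: row 1 has {2,3,7}; col 2 has {2,3,6,8,9}; box has {2,3,4,5,7,8,9} → only 1 remains.
r9c1 = 9: row 9 has {2,3,4,5,6,7,8}; col 1 has {4,5,8}; box has {1,2,5,6,8} → only 9 remains.
r9c6 = 1: row 9 has {2,3,4,5,6,7,8,9}; col 6 has {7,9}; box has {3,4,5,9} → only 1 remains.
r1c1 = 6: row 1 has {1,2,3,7}; col 1 has {4,5,8,9}; box has {1,2,3,4,5,7,8,9} → only 6 remains.
r1c4 = 5: row 1 has {1,2,3,6,7}; col 4 has {3,4,8}; box has {3,7,8,9} → only 5 remains.
r1c6 = 4: row 1 has {1,2,3,5,6,7}; col 6 has {1,7,9}; box has {3,5,7,8,9} → only 4 remains.
r1c7 = 9: row 1 has {1,2,3,4,5,6,7}; col 7 has {1,6,8}; box has {1,7} → only 9 remains.
r1c8 = 8: row 1 has {1,2,3,4,5,6,7,9}; col 8 has {2,3,7,9}; box has {1,7,9} → only 8 remains.
r7c8 = 1: row 7 has {5,9}; col 8 has {2,3,7,8,9}; box has {4,6,7,9} → only 1 remains.
r3c5 = 1: in row 3, 1 can only go here (every other open cell in that row sees a 1).
r5c2 = 4: in row 5, 4 can only go here (every other open cell in that row sees a 4).
r7c2 = 7: row 7 has {1,5,9}; col 2 has {1,2,3,4,6,8,9}; box has {1,2,5,6,8,9} → only 7 remains.
r8c1 = 3: row 8 has {1,4,6,9}; col 1 has {4,5,6,8,9}; box has {1,2,5,6,7,8,9} → only 3 remains.
r6c2 = 5: row 6 has {2,4,6}; col 2 has {1,2,3,4,6,7,8,9}; box has {4,6,8} → only 5 remains.
r6c7 = 7: row 6 has {2,4,5,6}; col 7 has {1,6,8,9}; box has {1,2,3,6,8} → only 7 remains.
r7c3 = 4: row 7 has {1,5,7,9}; col 3 has {1,2,5,6,7,8}; box has {1,2,3,5,6,7,8,9} → only 4 remains.
r6c1 = 1: row 6 has {2,4,5,6,7}; col 1 has {3,4,5,6,8,9}; box has {4,5,6,8} → only 1 remains.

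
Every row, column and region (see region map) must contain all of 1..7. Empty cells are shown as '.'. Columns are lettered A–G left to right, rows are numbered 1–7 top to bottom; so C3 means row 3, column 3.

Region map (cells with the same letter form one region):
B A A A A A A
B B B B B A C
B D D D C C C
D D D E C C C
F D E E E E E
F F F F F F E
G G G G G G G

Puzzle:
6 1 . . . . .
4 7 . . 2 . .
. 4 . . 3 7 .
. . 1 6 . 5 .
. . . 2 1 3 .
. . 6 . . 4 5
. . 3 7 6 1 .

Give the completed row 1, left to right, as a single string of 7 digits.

6174523

F1 = 2: row 1 has {1,6}; col 6 has {1,3,4,5,7}; region has {1} → only 2 remains.
C2 = 5: row 2 has {2,4,7}; col 3 has {1,3,6}; region has {2,4,6,7} → only 5 remains.
F2 = 6: row 2 has {2,4,5,7}; col 6 has {1,2,3,4,5,7}; region has {1,2} → only 6 remains.
G2 = 1: row 2 has {2,4,5,6,7}; col 7 has {5}; region has {3,5,7} → only 1 remains.
A3 = 1: row 3 has {3,4,7}; col 1 has {4,6}; region has {2,4,5,6,7} → only 1 remains.
C3 = 2: row 3 has {1,3,4,7}; col 3 has {1,3,5,6}; region has {1,4} → only 2 remains.
D3 = 5: row 3 has {1,2,3,4,7}; col 4 has {2,6,7}; region has {1,2,4} → only 5 remains.
G3 = 6: row 3 has {1,2,3,4,5,7}; col 7 has {1,5}; region has {1,3,5,7} → only 6 remains.
B4 = 3: row 4 has {1,5,6}; col 2 has {1,4,7}; region has {1,2,4,5} → only 3 remains.
E4 = 4: row 4 has {1,3,5,6}; col 5 has {1,2,3,6}; region has {1,3,5,6,7} → only 4 remains.
G4 = 2: row 4 has {1,3,4,5,6}; col 7 has {1,5,6}; region has {1,3,4,5,6,7} → only 2 remains.
B5 = 6: row 5 has {1,2,3}; col 2 has {1,3,4,7}; region has {1,2,3,4,5} → only 6 remains.
B6 = 2: row 6 has {4,5,6}; col 2 has {1,3,4,6,7}; region has {4,6} → only 2 remains.
E6 = 7: row 6 has {2,4,5,6}; col 5 has {1,2,3,4,6}; region has {2,4,6} → only 7 remains.
B7 = 5: row 7 has {1,3,6,7}; col 2 has {1,2,3,4,6,7}; region has {1,3,6,7} → only 5 remains.
G7 = 4: row 7 has {1,3,5,6,7}; col 7 has {1,2,5,6}; region has {1,3,5,6,7} → only 4 remains.
E1 = 5: row 1 has {1,2,6}; col 5 has {1,2,3,4,6,7}; region has {1,2,6} → only 5 remains.
D2 = 3: row 2 has {1,2,4,5,6,7}; col 4 has {2,5,6,7}; region has {1,2,4,5,6,7} → only 3 remains.
A4 = 7: row 4 has {1,2,3,4,5,6}; col 1 has {1,4,6}; region has {1,2,3,4,5,6} → only 7 remains.
A5 = 5: row 5 has {1,2,3,6}; col 1 has {1,4,6,7}; region has {2,4,6,7} → only 5 remains.
G5 = 7: row 5 has {1,2,3,5,6}; col 7 has {1,2,4,5,6}; region has {1,2,3,5,6} → only 7 remains.
A6 = 3: row 6 has {2,4,5,6,7}; col 1 has {1,4,5,6,7}; region has {2,4,5,6,7} → only 3 remains.
D6 = 1: row 6 has {2,3,4,5,6,7}; col 4 has {2,3,5,6,7}; region has {2,3,4,5,6,7} → only 1 remains.
A7 = 2: row 7 has {1,3,4,5,6,7}; col 1 has {1,3,4,5,6,7}; region has {1,3,4,5,6,7} → only 2 remains.
D1 = 4: row 1 has {1,2,5,6}; col 4 has {1,2,3,5,6,7}; region has {1,2,5,6} → only 4 remains.
G1 = 3: row 1 has {1,2,4,5,6}; col 7 has {1,2,4,5,6,7}; region has {1,2,4,5,6} → only 3 remains.
C5 = 4: row 5 has {1,2,3,5,6,7}; col 3 has {1,2,3,5,6}; region has {1,2,3,5,6,7} → only 4 remains.
C1 = 7: row 1 has {1,2,3,4,5,6}; col 3 has {1,2,3,4,5,6}; region has {1,2,3,4,5,6} → only 7 remains.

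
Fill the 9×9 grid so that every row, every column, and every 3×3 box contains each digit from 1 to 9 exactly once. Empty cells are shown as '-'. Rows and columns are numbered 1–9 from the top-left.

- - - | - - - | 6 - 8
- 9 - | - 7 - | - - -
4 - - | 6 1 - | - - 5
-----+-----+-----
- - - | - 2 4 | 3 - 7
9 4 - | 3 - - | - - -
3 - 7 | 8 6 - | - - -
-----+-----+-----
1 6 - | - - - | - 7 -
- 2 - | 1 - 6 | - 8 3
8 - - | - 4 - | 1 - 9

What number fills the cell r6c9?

2

r5c5 = 5 (sole candidate).
r8c5 = 9 (sole candidate).
r1c5 = 3 (sole candidate).
r4c4 = 9 (sole candidate).
r6c6 = 1 (sole candidate).
r7c5 = 8 (sole candidate).
r5c6 = 7 (sole candidate).
r6c2 = 5 (sole candidate).
r4c1 = 6 (sole candidate).
r2c3 = 6 (hidden single in row 2).
r2c8 = 3 (hidden single in row 2).
r2c6 = 8 (hidden single in row 2).
r2c9 = 1 (hidden single in row 2).
r4c8 = 5 (hidden single in row 4).
r7c3 = 9 (hidden single in row 7).
r7c6 = 3 (hidden single in row 7).
r8c1 = 7 (hidden single in row 8).
r9c2 = 3 (sole candidate).
r9c3 = 5 (sole candidate).
r9c6 = 2 (sole candidate).
r9c8 = 6 (sole candidate).
r3c6 = 9 (sole candidate).
r3c8 = 2 (sole candidate).
r5c8 = 1 (sole candidate).
r7c4 = 5 (sole candidate).
r8c3 = 4 (sole candidate).
r8c7 = 5 (sole candidate).
r9c4 = 7 (sole candidate).
r1c6 = 5 (sole candidate).
r2c7 = 4 (sole candidate).
r3c7 = 7 (sole candidate).
r7c7 = 2 (sole candidate).
r7c9 = 4 (sole candidate).
r1c1 = 2 (sole candidate).
r1c3 = 1 (sole candidate).
r1c4 = 4 (sole candidate).
r1c8 = 9 (sole candidate).
r2c1 = 5 (sole candidate).
r2c4 = 2 (sole candidate).
r3c2 = 8 (sole candidate).
r3c3 = 3 (sole candidate).
r4c2 = 1 (sole candidate).
r4c3 = 8 (sole candidate).
r5c3 = 2 (sole candidate).
r5c7 = 8 (sole candidate).
r5c9 = 6 (sole candidate).
r6c7 = 9 (sole candidate).
r6c8 = 4 (sole candidate).
r6c9 = 2: row 6 has {1,3,4,5,6,7,8,9}; col 9 has {1,3,4,5,6,7,8,9}; box has {1,3,4,5,6,7,8,9} → only 2 remains.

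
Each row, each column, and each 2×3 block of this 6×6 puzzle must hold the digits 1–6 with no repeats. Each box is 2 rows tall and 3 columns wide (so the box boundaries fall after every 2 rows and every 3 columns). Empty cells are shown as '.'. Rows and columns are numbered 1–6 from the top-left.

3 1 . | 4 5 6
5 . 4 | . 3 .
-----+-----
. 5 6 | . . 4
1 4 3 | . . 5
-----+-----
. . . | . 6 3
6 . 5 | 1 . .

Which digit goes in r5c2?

r1c3 = 2: row 1 has {1,3,4,5,6}; col 3 has {3,4,5,6}; box has {1,3,4,5} → only 2 remains.
r2c2 = 6: row 2 has {3,4,5}; col 2 has {1,4,5}; box has {1,2,3,4,5} → only 6 remains.
r2c4 = 2: row 2 has {3,4,5,6}; col 4 has {1,4}; box has {3,4,5,6} → only 2 remains.
r2c6 = 1: row 2 has {2,3,4,5,6}; col 6 has {3,4,5,6}; box has {2,3,4,5,6} → only 1 remains.
r3c1 = 2: row 3 has {4,5,6}; col 1 has {1,3,5,6}; box has {1,3,4,5,6} → only 2 remains.
r3c4 = 3: row 3 has {2,4,5,6}; col 4 has {1,2,4}; box has {4,5} → only 3 remains.
r3c5 = 1: row 3 has {2,3,4,5,6}; col 5 has {3,5,6}; box has {3,4,5} → only 1 remains.
r4c4 = 6: row 4 has {1,3,4,5}; col 4 has {1,2,3,4}; box has {1,3,4,5} → only 6 remains.
r4c5 = 2: row 4 has {1,3,4,5,6}; col 5 has {1,3,5,6}; box has {1,3,4,5,6} → only 2 remains.
r5c1 = 4: row 5 has {3,6}; col 1 has {1,2,3,5,6}; box has {5,6} → only 4 remains.
r5c2 = 2: row 5 has {3,4,6}; col 2 has {1,4,5,6}; box has {4,5,6} → only 2 remains.

2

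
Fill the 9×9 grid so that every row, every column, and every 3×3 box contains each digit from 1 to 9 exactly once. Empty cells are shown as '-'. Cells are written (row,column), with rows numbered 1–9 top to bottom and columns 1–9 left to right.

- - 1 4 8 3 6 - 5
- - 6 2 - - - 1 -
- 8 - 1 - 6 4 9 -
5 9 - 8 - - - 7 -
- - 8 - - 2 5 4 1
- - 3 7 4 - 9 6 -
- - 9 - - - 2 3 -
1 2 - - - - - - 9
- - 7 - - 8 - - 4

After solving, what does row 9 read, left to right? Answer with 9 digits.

637928154

(1,2) = 7: row 1 has {1,3,4,5,6,8}; col 2 has {2,8,9}; box has {1,6,8} → only 7 remains.
(1,8) = 2: row 1 has {1,3,4,5,6,7,8}; col 8 has {1,3,4,6,7,9}; box has {1,4,5,6,9} → only 2 remains.
(4,6) = 1: row 4 has {5,7,8,9}; col 6 has {2,3,6,8}; box has {2,4,7,8} → only 1 remains.
(4,7) = 3: row 4 has {1,5,7,8,9}; col 7 has {2,4,5,6,9}; box has {1,4,5,6,7,9} → only 3 remains.
(4,9) = 2: row 4 has {1,3,5,7,8,9}; col 9 has {1,4,5,9}; box has {1,3,4,5,6,7,9} → only 2 remains.
(5,2) = 6: row 5 has {1,2,4,5,8}; col 2 has {2,7,8,9}; box has {3,5,8,9} → only 6 remains.
(6,1) = 2: row 6 has {3,4,6,7,9}; col 1 has {1,5}; box has {3,5,6,8,9} → only 2 remains.
(6,2) = 1: row 6 has {2,3,4,6,7,9}; col 2 has {2,6,7,8,9}; box has {2,3,5,6,8,9} → only 1 remains.
(6,6) = 5: row 6 has {1,2,3,4,6,7,9}; col 6 has {1,2,3,6,8}; box has {1,2,4,7,8} → only 5 remains.
(6,9) = 8: row 6 has {1,2,3,4,5,6,7,9}; col 9 has {1,2,4,5,9}; box has {1,2,3,4,5,6,7,9} → only 8 remains.
(9,7) = 1: row 9 has {4,7,8}; col 7 has {2,3,4,5,6,9}; box has {2,3,4,9} → only 1 remains.
(9,8) = 5: row 9 has {1,4,7,8}; col 8 has {1,2,3,4,6,7,9}; box has {1,2,3,4,9} → only 5 remains.
(1,1) = 9: row 1 has {1,2,3,4,5,6,7,8}; col 1 has {1,2,5}; box has {1,6,7,8} → only 9 remains.
(3,1) = 3: row 3 has {1,4,6,8,9}; col 1 has {1,2,5,9}; box has {1,6,7,8,9} → only 3 remains.
(3,9) = 7: row 3 has {1,3,4,6,8,9}; col 9 has {1,2,4,5,8,9}; box has {1,2,4,5,6,9} → only 7 remains.
(4,3) = 4: row 4 has {1,2,3,5,7,8,9}; col 3 has {1,3,6,7,8,9}; box has {1,2,3,5,6,8,9} → only 4 remains.
(4,5) = 6: row 4 has {1,2,3,4,5,7,8,9}; col 5 has {4,8}; box has {1,2,4,5,7,8} → only 6 remains.
(5,1) = 7: row 5 has {1,2,4,5,6,8}; col 1 has {1,2,3,5,9}; box has {1,2,3,4,5,6,8,9} → only 7 remains.
(7,9) = 6: row 7 has {2,3,9}; col 9 has {1,2,4,5,7,8,9}; box has {1,2,3,4,5,9} → only 6 remains.
(8,3) = 5: row 8 has {1,2,9}; col 3 has {1,3,4,6,7,8,9}; box has {1,2,7,9} → only 5 remains.
(8,8) = 8: row 8 has {1,2,5,9}; col 8 has {1,2,3,4,5,6,7,9}; box has {1,2,3,4,5,6,9} → only 8 remains.
(9,1) = 6: row 9 has {1,4,5,7,8}; col 1 has {1,2,3,5,7,9}; box has {1,2,5,7,9} → only 6 remains.
(9,2) = 3: row 9 has {1,4,5,6,7,8}; col 2 has {1,2,6,7,8,9}; box has {1,2,5,6,7,9} → only 3 remains.
(9,4) = 9: row 9 has {1,3,4,5,6,7,8}; col 4 has {1,2,4,7,8}; box has {8} → only 9 remains.
(9,5) = 2: row 9 has {1,3,4,5,6,7,8,9}; col 5 has {4,6,8}; box has {8,9} → only 2 remains.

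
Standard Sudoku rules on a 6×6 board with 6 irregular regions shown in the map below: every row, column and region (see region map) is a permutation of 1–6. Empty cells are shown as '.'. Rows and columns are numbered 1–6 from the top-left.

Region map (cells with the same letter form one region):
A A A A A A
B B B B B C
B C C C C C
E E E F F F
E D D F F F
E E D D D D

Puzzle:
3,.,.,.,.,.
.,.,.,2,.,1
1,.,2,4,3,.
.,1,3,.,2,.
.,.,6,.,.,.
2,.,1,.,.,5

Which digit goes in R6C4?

3

R3C6 = 6: row 3 has {1,2,3,4}; col 6 has {1,5}; region has {1,2,3,4} → only 6 remains.
R4C6 = 4: row 4 has {1,2,3}; col 6 has {1,5,6}; region has {2} → only 4 remains.
R5C6 = 3: row 5 has {6}; col 6 has {1,4,5,6}; region has {2,4} → only 3 remains.
R6C4 = 3: row 6 has {1,2,5}; col 4 has {2,4}; region has {1,5,6} → only 3 remains.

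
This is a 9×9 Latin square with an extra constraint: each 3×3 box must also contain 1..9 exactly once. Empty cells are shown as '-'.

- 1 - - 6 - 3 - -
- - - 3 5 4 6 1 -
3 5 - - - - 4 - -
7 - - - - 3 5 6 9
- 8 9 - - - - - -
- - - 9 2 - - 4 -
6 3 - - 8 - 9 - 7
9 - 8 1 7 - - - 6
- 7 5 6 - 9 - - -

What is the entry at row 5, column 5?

row 6, column 2 = 6 (sole candidate).
row 8, column 7 = 2 (sole candidate).
row 7, column 8 = 5 (sole candidate).
row 8, column 2 = 4 (sole candidate).
row 8, column 6 = 5 (sole candidate).
row 8, column 8 = 3 (sole candidate).
row 9, column 8 = 8 (sole candidate).
row 4, column 2 = 2 (sole candidate).
row 7, column 6 = 2 (sole candidate).
row 9, column 7 = 1 (sole candidate).
row 9, column 9 = 4 (sole candidate).
row 2, column 2 = 9 (sole candidate).
row 5, column 7 = 7 (sole candidate).
row 5, column 8 = 2 (sole candidate).
row 6, column 7 = 8 (sole candidate).
row 7, column 3 = 1 (sole candidate).
row 7, column 4 = 4 (sole candidate).
row 9, column 1 = 2 (sole candidate).
row 9, column 5 = 3 (sole candidate).
row 2, column 1 = 8 (sole candidate).
row 2, column 9 = 2 (sole candidate).
row 3, column 9 = 8 (sole candidate).
row 4, column 3 = 4 (sole candidate).
row 4, column 4 = 8 (sole candidate).
row 4, column 5 = 1 (sole candidate).
row 5, column 4 = 5 (sole candidate).
row 5, column 5 = 4: row 5 has {2,5,7,8,9}; col 5 has {1,2,3,5,6,7,8}; box has {1,2,3,5,8,9} → only 4 remains.

4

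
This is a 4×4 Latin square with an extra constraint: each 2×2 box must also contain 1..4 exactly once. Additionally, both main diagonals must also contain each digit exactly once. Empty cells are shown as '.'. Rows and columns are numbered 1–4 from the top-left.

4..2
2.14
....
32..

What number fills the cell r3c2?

4

r1c3 = 3 (sole candidate).
r2c2 = 3 (sole candidate).
r3c1 = 1 (sole candidate).
r3c2 = 4: row 3 has {1}; col 2 has {2,3}; box has {1,2,3}; anti-diagonal has {1,2,3} → only 4 remains.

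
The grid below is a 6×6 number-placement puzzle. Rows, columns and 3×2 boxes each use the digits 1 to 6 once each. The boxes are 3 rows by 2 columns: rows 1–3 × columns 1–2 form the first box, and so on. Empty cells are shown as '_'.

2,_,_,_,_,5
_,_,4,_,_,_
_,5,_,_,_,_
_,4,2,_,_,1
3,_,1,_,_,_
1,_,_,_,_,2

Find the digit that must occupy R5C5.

5

R2C1 = 6: row 2 has {4}; col 1 has {1,2,3}; box has {2,5} → only 6 remains.
R2C6 = 3: row 2 has {4,6}; col 6 has {1,2,5}; box has {5} → only 3 remains.
R3C1 = 4: row 3 has {5}; col 1 has {1,2,3,6}; box has {2,5,6} → only 4 remains.
R3C6 = 6: row 3 has {4,5}; col 6 has {1,2,3,5}; box has {3,5} → only 6 remains.
R4C1 = 5: row 4 has {1,2,4}; col 1 has {1,2,3,4,6}; box has {1,3,4} → only 5 remains.
R5C6 = 4: row 5 has {1,3}; col 6 has {1,2,3,5,6}; box has {1,2} → only 4 remains.
R6C2 = 6: row 6 has {1,2}; col 2 has {4,5}; box has {1,3,4,5} → only 6 remains.
R2C2 = 1: row 2 has {3,4,6}; col 2 has {4,5,6}; box has {2,4,5,6} → only 1 remains.
R2C5 = 2: row 2 has {1,3,4,6}; col 5 has {}; box has {3,5,6} → only 2 remains.
R3C3 = 3: row 3 has {4,5,6}; col 3 has {1,2,4}; box has {4} → only 3 remains.
R3C5 = 1: row 3 has {3,4,5,6}; col 5 has {2}; box has {2,3,5,6} → only 1 remains.
R5C2 = 2: row 5 has {1,3,4}; col 2 has {1,4,5,6}; box has {1,3,4,5,6} → only 2 remains.
R6C3 = 5: row 6 has {1,2,6}; col 3 has {1,2,3,4}; box has {1,2} → only 5 remains.
R6C5 = 3: row 6 has {1,2,5,6}; col 5 has {1,2}; box has {1,2,4} → only 3 remains.
R1C2 = 3: row 1 has {2,5}; col 2 has {1,2,4,5,6}; box has {1,2,4,5,6} → only 3 remains.
R1C3 = 6: row 1 has {2,3,5}; col 3 has {1,2,3,4,5}; box has {3,4} → only 6 remains.
R1C4 = 1: row 1 has {2,3,5,6}; col 4 has {}; box has {3,4,6} → only 1 remains.
R1C5 = 4: row 1 has {1,2,3,5,6}; col 5 has {1,2,3}; box has {1,2,3,5,6} → only 4 remains.
R2C4 = 5: row 2 has {1,2,3,4,6}; col 4 has {1}; box has {1,3,4,6} → only 5 remains.
R3C4 = 2: row 3 has {1,3,4,5,6}; col 4 has {1,5}; box has {1,3,4,5,6} → only 2 remains.
R4C5 = 6: row 4 has {1,2,4,5}; col 5 has {1,2,3,4}; box has {1,2,3,4} → only 6 remains.
R5C4 = 6: row 5 has {1,2,3,4}; col 4 has {1,2,5}; box has {1,2,5} → only 6 remains.
R5C5 = 5: row 5 has {1,2,3,4,6}; col 5 has {1,2,3,4,6}; box has {1,2,3,4,6} → only 5 remains.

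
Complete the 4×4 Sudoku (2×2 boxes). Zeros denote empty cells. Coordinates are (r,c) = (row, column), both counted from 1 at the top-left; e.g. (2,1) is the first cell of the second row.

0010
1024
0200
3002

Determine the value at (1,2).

4

(1,4) = 3: row 1 has {1}; col 4 has {2,4}; box has {1,2,4} → only 3 remains.
(2,2) = 3: row 2 has {1,2,4}; col 2 has {2}; box has {1} → only 3 remains.
(3,1) = 4: row 3 has {2}; col 1 has {1,3}; box has {2,3} → only 4 remains.
(3,3) = 3: row 3 has {2,4}; col 3 has {1,2}; box has {2} → only 3 remains.
(3,4) = 1: row 3 has {2,3,4}; col 4 has {2,3,4}; box has {2,3} → only 1 remains.
(4,2) = 1: row 4 has {2,3}; col 2 has {2,3}; box has {2,3,4} → only 1 remains.
(4,3) = 4: row 4 has {1,2,3}; col 3 has {1,2,3}; box has {1,2,3} → only 4 remains.
(1,1) = 2: row 1 has {1,3}; col 1 has {1,3,4}; box has {1,3} → only 2 remains.
(1,2) = 4: row 1 has {1,2,3}; col 2 has {1,2,3}; box has {1,2,3} → only 4 remains.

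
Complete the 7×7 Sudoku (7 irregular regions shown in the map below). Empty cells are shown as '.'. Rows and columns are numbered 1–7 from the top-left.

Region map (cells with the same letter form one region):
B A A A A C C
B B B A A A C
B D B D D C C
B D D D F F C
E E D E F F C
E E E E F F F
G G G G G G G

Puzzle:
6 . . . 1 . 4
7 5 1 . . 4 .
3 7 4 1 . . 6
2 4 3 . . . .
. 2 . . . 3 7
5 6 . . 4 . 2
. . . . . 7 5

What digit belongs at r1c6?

2

r1c2 = 3 (sole candidate).
r2c7 = 3 (sole candidate).
r4c7 = 1 (sole candidate).
r5c4 = 4 (sole candidate).
r6c3 = 7 (sole candidate).
r6c4 = 3 (sole candidate).
r6c6 = 1 (sole candidate).
r7c2 = 1 (sole candidate).
r5c1 = 1 (sole candidate).
r7c1 = 4 (sole candidate).
r1c4 = 7 (hidden single in row 1).
r4c5 = 7 (hidden single in row 4).
r7c5 = 3 (hidden single in row 7).
r4c4 = 5 (hidden single in column 4).
r3c5 = 2 (sole candidate).
r3c6 = 5 (sole candidate).
r4c6 = 6 (sole candidate).
r5c3 = 6 (sole candidate).
r5c5 = 5 (sole candidate).
r7c3 = 2 (sole candidate).
r7c4 = 6 (sole candidate).
r1c3 = 5 (sole candidate).
r1c6 = 2: row 1 has {1,3,4,5,6,7}; col 6 has {1,3,4,5,6,7}; region has {1,3,4,5,6,7} → only 2 remains.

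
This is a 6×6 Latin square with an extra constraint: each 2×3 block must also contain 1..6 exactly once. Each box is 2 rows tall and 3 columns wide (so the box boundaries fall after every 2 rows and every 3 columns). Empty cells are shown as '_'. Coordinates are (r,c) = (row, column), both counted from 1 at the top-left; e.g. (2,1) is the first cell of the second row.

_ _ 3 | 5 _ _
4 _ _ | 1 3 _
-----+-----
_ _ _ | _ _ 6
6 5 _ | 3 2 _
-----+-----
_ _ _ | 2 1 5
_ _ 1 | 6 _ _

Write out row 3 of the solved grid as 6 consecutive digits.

(2,6) = 2 (sole candidate).
(3,4) = 4: row 3 has {6}; col 4 has {1,2,3,5,6}; box has {2,3,6} → only 4 remains.
(3,5) = 5: row 3 has {4,6}; col 5 has {1,2,3}; box has {2,3,4,6} → only 5 remains.
(4,3) = 4 (sole candidate).
(4,6) = 1 (sole candidate).
(5,1) = 3 (sole candidate).
(5,3) = 6 (sole candidate).
(6,5) = 4 (sole candidate).
(6,6) = 3 (sole candidate).
(1,5) = 6 (sole candidate).
(1,6) = 4 (sole candidate).
(2,2) = 6 (sole candidate).
(2,3) = 5 (sole candidate).
(3,3) = 2: row 3 has {4,5,6}; col 3 has {1,3,4,5,6}; box has {4,5,6} → only 2 remains.
(5,2) = 4 (sole candidate).
(6,2) = 2 (sole candidate).
(1,2) = 1 (sole candidate).
(3,1) = 1: row 3 has {2,4,5,6}; col 1 has {3,4,6}; box has {2,4,5,6} → only 1 remains.
(3,2) = 3: row 3 has {1,2,4,5,6}; col 2 has {1,2,4,5,6}; box has {1,2,4,5,6} → only 3 remains.

132456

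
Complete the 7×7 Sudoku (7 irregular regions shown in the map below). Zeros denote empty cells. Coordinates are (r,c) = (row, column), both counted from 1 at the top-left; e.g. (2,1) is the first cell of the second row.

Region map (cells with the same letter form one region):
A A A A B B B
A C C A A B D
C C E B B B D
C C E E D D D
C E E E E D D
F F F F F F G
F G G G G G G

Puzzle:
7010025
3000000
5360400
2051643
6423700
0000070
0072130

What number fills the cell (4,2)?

7

(1,2) = 6 (sole candidate).
(1,4) = 4 (sole candidate).
(1,5) = 3 (sole candidate).
(2,3) = 4 (sole candidate).
(2,4) = 5 (sole candidate).
(2,5) = 2 (sole candidate).
(3,4) = 7 (sole candidate).
(3,6) = 1 (sole candidate).
(3,7) = 2 (sole candidate).
(4,2) = 7: row 4 has {1,2,3,4,5,6}; col 2 has {3,4,6}; region has {2,3,4,5,6} → only 7 remains.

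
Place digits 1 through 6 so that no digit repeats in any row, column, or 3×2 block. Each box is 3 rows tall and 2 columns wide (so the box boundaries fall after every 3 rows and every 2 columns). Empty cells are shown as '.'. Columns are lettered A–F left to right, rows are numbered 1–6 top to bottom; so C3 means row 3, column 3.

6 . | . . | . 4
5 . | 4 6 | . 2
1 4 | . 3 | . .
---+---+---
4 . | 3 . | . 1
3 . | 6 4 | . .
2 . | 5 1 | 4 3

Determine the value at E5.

B2 = 3 (sole candidate).
E2 = 1 (sole candidate).
C3 = 2 (sole candidate).
D4 = 2 (sole candidate).
F5 = 5 (sole candidate).
B6 = 6 (sole candidate).
B1 = 2 (sole candidate).
C1 = 1 (sole candidate).
D1 = 5 (sole candidate).
E1 = 3 (sole candidate).
F3 = 6 (sole candidate).
B4 = 5 (sole candidate).
E4 = 6 (sole candidate).
B5 = 1 (sole candidate).
E5 = 2: row 5 has {1,3,4,5,6}; col 5 has {1,3,4,6}; box has {1,3,4,5,6} → only 2 remains.

2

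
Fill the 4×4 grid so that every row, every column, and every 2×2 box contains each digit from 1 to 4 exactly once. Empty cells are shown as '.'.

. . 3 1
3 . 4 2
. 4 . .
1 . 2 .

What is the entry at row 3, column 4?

row 1, column 2 = 2: row 1 has {1,3}; col 2 has {4}; box has {3} → only 2 remains.
row 2, column 2 = 1: row 2 has {2,3,4}; col 2 has {2,4}; box has {2,3} → only 1 remains.
row 3, column 1 = 2: row 3 has {4}; col 1 has {1,3}; box has {1,4} → only 2 remains.
row 3, column 3 = 1: row 3 has {2,4}; col 3 has {2,3,4}; box has {2} → only 1 remains.
row 3, column 4 = 3: row 3 has {1,2,4}; col 4 has {1,2}; box has {1,2} → only 3 remains.

3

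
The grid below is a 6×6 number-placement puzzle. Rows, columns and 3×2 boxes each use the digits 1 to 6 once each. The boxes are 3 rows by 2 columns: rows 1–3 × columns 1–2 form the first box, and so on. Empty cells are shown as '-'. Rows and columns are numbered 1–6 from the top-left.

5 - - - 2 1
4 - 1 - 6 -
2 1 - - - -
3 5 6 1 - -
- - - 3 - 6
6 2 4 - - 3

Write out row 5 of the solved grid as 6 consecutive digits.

142356

R1C3 = 3: row 1 has {1,2,5}; col 3 has {1,4,6}; box has {1} → only 3 remains.
R2C2 = 3: row 2 has {1,4,6}; col 2 has {1,2,5}; box has {1,2,4,5} → only 3 remains.
R2C6 = 5: row 2 has {1,3,4,6}; col 6 has {1,3,6}; box has {1,2,6} → only 5 remains.
R3C3 = 5: row 3 has {1,2}; col 3 has {1,3,4,6}; box has {1,3} → only 5 remains.
R3C6 = 4: row 3 has {1,2,5}; col 6 has {1,3,5,6}; box has {1,2,5,6} → only 4 remains.
R4C5 = 4: row 4 has {1,3,5,6}; col 5 has {2,6}; box has {3,6} → only 4 remains.
R4C6 = 2: row 4 has {1,3,4,5,6}; col 6 has {1,3,4,5,6}; box has {3,4,6} → only 2 remains.
R5C1 = 1: row 5 has {3,6}; col 1 has {2,3,4,5,6}; box has {2,3,5,6} → only 1 remains.
R5C2 = 4: row 5 has {1,3,6}; col 2 has {1,2,3,5}; box has {1,2,3,5,6} → only 4 remains.
R5C3 = 2: row 5 has {1,3,4,6}; col 3 has {1,3,4,5,6}; box has {1,3,4,6} → only 2 remains.
R5C5 = 5: row 5 has {1,2,3,4,6}; col 5 has {2,4,6}; box has {2,3,4,6} → only 5 remains.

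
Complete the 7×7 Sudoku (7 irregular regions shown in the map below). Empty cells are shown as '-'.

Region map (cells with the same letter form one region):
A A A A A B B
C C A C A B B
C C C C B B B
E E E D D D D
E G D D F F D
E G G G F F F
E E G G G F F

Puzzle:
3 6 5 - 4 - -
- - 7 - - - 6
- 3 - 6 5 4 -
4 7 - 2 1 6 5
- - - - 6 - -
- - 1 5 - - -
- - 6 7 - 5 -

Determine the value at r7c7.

r1c4 = 1 (sole candidate).
r2c4 = 4 (sole candidate).
r2c5 = 2 (sole candidate).
r3c3 = 2 (sole candidate).
r4c3 = 3 (sole candidate).
r5c3 = 4 (sole candidate).
r5c4 = 3 (sole candidate).
r5c7 = 7 (sole candidate).
r7c5 = 3 (sole candidate).
r1c7 = 2 (sole candidate).
r3c7 = 1 (sole candidate).
r5c2 = 2 (sole candidate).
r5c6 = 1 (sole candidate).
r6c2 = 4 (sole candidate).
r6c5 = 7 (sole candidate).
r6c7 = 3 (sole candidate).
r7c2 = 1 (sole candidate).
r7c7 = 4: row 7 has {1,3,5,6,7}; col 7 has {1,2,3,5,6,7}; region has {1,3,5,6,7} → only 4 remains.

4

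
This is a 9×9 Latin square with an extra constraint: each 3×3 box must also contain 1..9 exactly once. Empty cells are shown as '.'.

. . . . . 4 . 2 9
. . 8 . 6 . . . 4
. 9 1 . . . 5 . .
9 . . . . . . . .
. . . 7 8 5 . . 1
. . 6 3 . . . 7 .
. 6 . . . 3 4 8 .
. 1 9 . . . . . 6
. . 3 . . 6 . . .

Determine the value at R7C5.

9

R3C1 = 4: in row 3, 4 can only go here (every other open cell in that row sees a 4).
R3C8 = 6: in row 3, 6 can only go here (every other open cell in that row sees a 6).
R1C1 = 6: in row 1, 6 can only go here (every other open cell in that row sees a 6).
R5C7 = 6: in row 5, 6 can only go here (every other open cell in that row sees a 6).
R4C4 = 6: in row 4, 6 can only go here (every other open cell in that row sees a 6).
R5C8 = 9: in row 5, 9 can only go here (every other open cell in that row sees a 9).
R6C1 = 1: in column 1, 1 can only go here (every other open cell in that column sees a 1).
R9C7 = 9: in column 7, 9 can only go here (every other open cell in that column sees a 9).
R4C8 = 4: in column 8, 4 can only go here (every other open cell in that column sees a 4).
R5C3 = 4: in column 3, 4 can only go here (every other open cell in that column sees a 4).
R6C5 = 4: in row 6, 4 can only go here (every other open cell in that row sees a 4).
R6C6 = 9: in row 6, 9 can only go here (every other open cell in that row sees a 9).
R2C4 = 9: in row 2, 9 can only go here (every other open cell in that row sees a 9).
R7C5 = 9: in row 7, 9 can only go here (every other open cell in that row sees a 9).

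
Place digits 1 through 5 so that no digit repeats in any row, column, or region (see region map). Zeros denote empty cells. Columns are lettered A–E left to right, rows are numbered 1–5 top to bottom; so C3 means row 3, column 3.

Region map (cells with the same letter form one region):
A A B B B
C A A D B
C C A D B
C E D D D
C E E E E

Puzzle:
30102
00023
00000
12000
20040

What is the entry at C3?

D1 = 5 (sole candidate).
E3 = 4 (sole candidate).
D4 = 3 (sole candidate).
E4 = 5 (sole candidate).
E5 = 1 (sole candidate).
B1 = 4 (sole candidate).
C2 = 5 (sole candidate).
A3 = 5 (sole candidate).
B3 = 3 (sole candidate).
C3 = 2: row 3 has {3,4,5}; col 3 has {1,5}; region has {3,4,5} → only 2 remains.

2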